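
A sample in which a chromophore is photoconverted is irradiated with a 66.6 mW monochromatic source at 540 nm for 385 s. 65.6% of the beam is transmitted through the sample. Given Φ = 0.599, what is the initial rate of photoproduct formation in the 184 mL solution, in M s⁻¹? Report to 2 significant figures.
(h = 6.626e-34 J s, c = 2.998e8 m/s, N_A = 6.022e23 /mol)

3.4e-7 M s⁻¹

Photon energy at 540 nm: hc/λ = (6.626e-34)(2.998e8)/(540e-9) = 3.679e-19 J.
Energy delivered: (66.6 mW)(385 s) = 25.64 J.
Photons incident: 25.64 / 3.679e-19 = 6.969e19, i.e. 6.969e19/6.022e23 = 1.157e-4 mol.
Fraction absorbed: 1 − 65.6/100 = 0.3440.
Photons absorbed: 0.3440 × 1.157e-4 = 3.980e-5 mol.
Product formed: 0.599 × 3.980e-5 = 2.384e-5 mol.
Rate: 2.384e-5 mol / (385 s × 0.184 L) = 3.4e-7 M s⁻¹.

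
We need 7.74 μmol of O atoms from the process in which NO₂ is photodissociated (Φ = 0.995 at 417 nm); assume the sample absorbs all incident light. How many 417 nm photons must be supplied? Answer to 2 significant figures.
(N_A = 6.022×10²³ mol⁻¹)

4.7×10¹⁸ photons

Product: 7.74 μmol = 7.74×10⁻⁶ mol.
Photons that must be absorbed: 7.74×10⁻⁶ / 0.995 = 7.779×10⁻⁶ mol.
Photon count: 7.779×10⁻⁶ × 6.022×10²³ = 4.7×10¹⁸.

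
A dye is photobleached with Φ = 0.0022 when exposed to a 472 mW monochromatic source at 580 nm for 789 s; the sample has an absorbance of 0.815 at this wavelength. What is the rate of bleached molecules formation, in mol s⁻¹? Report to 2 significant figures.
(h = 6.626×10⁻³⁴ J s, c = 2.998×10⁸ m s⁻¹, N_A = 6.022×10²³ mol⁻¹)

4.3×10⁻⁹ mol s⁻¹

Photon energy at 580 nm: hc/λ = (6.626×10⁻³⁴)(2.998×10⁸)/(580×10⁻⁹) = 3.425×10⁻¹⁹ J.
Energy delivered: (472 mW)(789 s) = 372.4 J.
Photons incident: 372.4 / 3.425×10⁻¹⁹ = 1.087×10²¹, i.e. 1.087×10²¹/6.022×10²³ = 0.001805 mol.
Fraction absorbed: 1 − 10^(−0.815) = 0.8469.
Photons absorbed: 0.8469 × 0.001805 = 0.001529 mol.
Product formed: 0.0022 × 0.001529 = 3.364×10⁻⁶ mol.
Rate: 3.364×10⁻⁶ / 789 s = 4.3×10⁻⁹ mol s⁻¹.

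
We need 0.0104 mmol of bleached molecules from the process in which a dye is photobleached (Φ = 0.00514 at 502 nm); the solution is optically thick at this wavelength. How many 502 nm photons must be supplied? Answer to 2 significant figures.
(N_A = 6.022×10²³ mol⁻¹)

1.2×10²¹ photons

Product: 0.0104 mmol = 1.04×10⁻⁵ mol.
Photons that must be absorbed: 1.04×10⁻⁵ / 0.00514 = 0.002023 mol.
Photon count: 0.002023 × 6.022×10²³ = 1.2×10²¹.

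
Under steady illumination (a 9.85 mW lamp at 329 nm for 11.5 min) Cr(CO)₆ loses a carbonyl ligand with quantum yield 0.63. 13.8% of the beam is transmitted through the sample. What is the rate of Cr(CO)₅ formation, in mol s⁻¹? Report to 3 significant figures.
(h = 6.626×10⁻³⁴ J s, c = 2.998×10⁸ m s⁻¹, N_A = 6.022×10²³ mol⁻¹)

1.47×10⁻⁸ mol s⁻¹

Photon energy at 329 nm: hc/λ = (6.626×10⁻³⁴)(2.998×10⁸)/(329×10⁻⁹) = 6.038×10⁻¹⁹ J.
Energy delivered: (9.85 mW)(690 s) = 6.797 J.
Photons incident: 6.797 / 6.038×10⁻¹⁹ = 1.126×10¹⁹, i.e. 1.126×10¹⁹/6.022×10²³ = 1.870×10⁻⁵ mol.
Fraction absorbed: 1 − 13.8/100 = 0.8620.
Photons absorbed: 0.8620 × 1.870×10⁻⁵ = 1.612×10⁻⁵ mol.
Product formed: 0.63 × 1.612×10⁻⁵ = 1.016×10⁻⁵ mol.
Rate: 1.016×10⁻⁵ / 690 s = 1.47×10⁻⁸ mol s⁻¹.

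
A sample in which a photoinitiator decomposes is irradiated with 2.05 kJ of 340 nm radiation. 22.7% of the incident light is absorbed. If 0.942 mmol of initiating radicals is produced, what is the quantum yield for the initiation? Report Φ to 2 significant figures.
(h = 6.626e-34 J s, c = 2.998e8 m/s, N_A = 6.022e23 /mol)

Product: 0.942 mmol = 9.42e-4 mol.
Photon energy at 340 nm: hc/λ = (6.626e-34)(2.998e8)/(340e-9) = 5.843e-19 J.
Incident energy: 2.05 kJ = 2050 J.
Photons incident: 2050 / 5.843e-19 = 3.508e21, i.e. 3.508e21/6.022e23 = 0.005825 mol.
Photons absorbed: 0.227 × 0.005825 = 0.001322 mol.
Φ = 9.42e-4 mol / 0.001322 mol photons = 0.71.

Φ = 0.71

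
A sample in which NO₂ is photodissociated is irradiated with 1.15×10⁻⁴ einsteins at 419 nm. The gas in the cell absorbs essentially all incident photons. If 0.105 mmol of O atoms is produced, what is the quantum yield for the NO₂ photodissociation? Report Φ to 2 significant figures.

Φ = 0.91

Product: 0.105 mmol = 1.05×10⁻⁴ mol.
Φ = 1.05×10⁻⁴ mol / 1.15×10⁻⁴ mol photons = 0.91.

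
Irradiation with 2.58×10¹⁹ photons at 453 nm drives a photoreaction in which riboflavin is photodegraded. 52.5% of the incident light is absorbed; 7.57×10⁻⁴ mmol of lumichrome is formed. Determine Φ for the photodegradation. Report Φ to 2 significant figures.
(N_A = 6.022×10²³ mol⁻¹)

Φ = 0.034

Product: 7.57×10⁻⁴ mmol = 7.57×10⁻⁷ mol.
Moles of photons: 2.58×10¹⁹ / 6.022×10²³ = 4.284×10⁻⁵ mol.
Photons absorbed: 0.525 × 4.284×10⁻⁵ = 2.249×10⁻⁵ mol.
Φ = 7.57×10⁻⁷ mol / 2.249×10⁻⁵ mol photons = 0.034.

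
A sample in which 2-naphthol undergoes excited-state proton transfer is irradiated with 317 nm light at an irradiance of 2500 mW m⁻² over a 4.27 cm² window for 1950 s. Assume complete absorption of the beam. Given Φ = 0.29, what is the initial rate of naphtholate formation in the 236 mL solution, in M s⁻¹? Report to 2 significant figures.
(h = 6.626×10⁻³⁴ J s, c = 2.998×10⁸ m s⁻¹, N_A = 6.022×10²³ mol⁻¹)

3.5×10⁻⁹ M s⁻¹

Photon energy at 317 nm: hc/λ = (6.626×10⁻³⁴)(2.998×10⁸)/(317×10⁻⁹) = 6.266×10⁻¹⁹ J.
Energy delivered: (2500 mW m⁻²)(4.27×10⁻⁴ m²)(1950 s) = 2.082 J.
Photons incident: 2.082 / 6.266×10⁻¹⁹ = 3.323×10¹⁸, i.e. 3.323×10¹⁸/6.022×10²³ = 5.518×10⁻⁶ mol.
Product formed: 0.29 × 5.518×10⁻⁶ = 1.600×10⁻⁶ mol.
Rate: 1.600×10⁻⁶ mol / (1950 s × 0.236 L) = 3.5×10⁻⁹ M s⁻¹.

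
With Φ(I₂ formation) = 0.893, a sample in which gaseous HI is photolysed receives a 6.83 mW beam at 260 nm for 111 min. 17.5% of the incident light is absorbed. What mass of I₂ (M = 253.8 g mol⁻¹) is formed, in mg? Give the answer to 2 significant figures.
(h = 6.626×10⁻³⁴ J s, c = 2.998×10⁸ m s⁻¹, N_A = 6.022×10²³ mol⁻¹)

3.9 mg

Photon energy at 260 nm: hc/λ = (6.626×10⁻³⁴)(2.998×10⁸)/(260×10⁻⁹) = 7.640×10⁻¹⁹ J.
Energy delivered: (6.83 mW)(6660 s) = 45.49 J.
Photons incident: 45.49 / 7.640×10⁻¹⁹ = 5.954×10¹⁹, i.e. 5.954×10¹⁹/6.022×10²³ = 9.887×10⁻⁵ mol.
Photons absorbed: 0.175 × 9.887×10⁻⁵ = 1.730×10⁻⁵ mol.
Product: Φ × n_abs = 0.893 × 1.730×10⁻⁵ = 1.545×10⁻⁵ mol.
Mass: 1.545×10⁻⁵ × 253.8 = 0.003921 g = 3.9 mg.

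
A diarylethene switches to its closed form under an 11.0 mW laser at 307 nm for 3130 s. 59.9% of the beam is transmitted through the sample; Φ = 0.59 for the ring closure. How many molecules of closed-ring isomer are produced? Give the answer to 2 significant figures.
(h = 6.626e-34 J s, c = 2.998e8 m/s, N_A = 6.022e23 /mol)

Photon energy at 307 nm: hc/λ = (6.626e-34)(2.998e8)/(307e-9) = 6.471e-19 J.
Energy delivered: (11.0 mW)(3130 s) = 34.43 J.
Photons incident: 34.43 / 6.471e-19 = 5.321e19, i.e. 5.321e19/6.022e23 = 8.836e-5 mol.
Fraction absorbed: 1 − 59.9/100 = 0.4010.
Photons absorbed: 0.4010 × 8.836e-5 = 3.543e-5 mol.
Product: Φ × n_abs = 0.59 × 3.543e-5 = 2.090e-5 mol.
As a count: 2.090e-5 × 6.022e23 = 1.3e19.

1.3e19 molecules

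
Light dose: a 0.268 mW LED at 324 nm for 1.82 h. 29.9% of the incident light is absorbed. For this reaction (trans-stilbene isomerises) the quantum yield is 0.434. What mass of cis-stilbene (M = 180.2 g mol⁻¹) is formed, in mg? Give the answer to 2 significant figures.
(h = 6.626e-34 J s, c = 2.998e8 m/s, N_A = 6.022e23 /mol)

Photon energy at 324 nm: hc/λ = (6.626e-34)(2.998e8)/(324e-9) = 6.131e-19 J.
Energy delivered: (0.268 mW)(6552 s) = 1.756 J.
Photons incident: 1.756 / 6.131e-19 = 2.864e18, i.e. 2.864e18/6.022e23 = 4.756e-6 mol.
Photons absorbed: 0.299 × 4.756e-6 = 1.422e-6 mol.
Product: Φ × n_abs = 0.434 × 1.422e-6 = 6.171e-7 mol.
Mass: 6.171e-7 × 180.2 = 1.112e-4 g = 0.11 mg.

0.11 mg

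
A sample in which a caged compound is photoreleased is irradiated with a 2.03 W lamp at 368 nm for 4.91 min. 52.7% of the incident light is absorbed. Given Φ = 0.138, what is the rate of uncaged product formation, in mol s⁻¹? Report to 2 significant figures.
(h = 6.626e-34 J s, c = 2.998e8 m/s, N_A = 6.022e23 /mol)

4.5e-7 mol s⁻¹

Photon energy at 368 nm: hc/λ = (6.626e-34)(2.998e8)/(368e-9) = 5.398e-19 J.
Energy delivered: (2.03 W)(294.6 s) = 598.0 J.
Photons incident: 598.0 / 5.398e-19 = 1.108e21, i.e. 1.108e21/6.022e23 = 0.001840 mol.
Photons absorbed: 0.527 × 0.001840 = 9.697e-4 mol.
Product formed: 0.138 × 9.697e-4 = 1.338e-4 mol.
Rate: 1.338e-4 / 294.6 s = 4.5e-7 mol s⁻¹.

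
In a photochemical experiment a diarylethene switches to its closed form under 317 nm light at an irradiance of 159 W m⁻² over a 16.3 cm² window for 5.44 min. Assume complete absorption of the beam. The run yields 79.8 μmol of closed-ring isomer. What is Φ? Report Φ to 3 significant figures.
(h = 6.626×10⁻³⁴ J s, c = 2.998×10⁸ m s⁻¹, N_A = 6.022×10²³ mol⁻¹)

Φ = 0.356

Product: 79.8 μmol = 7.98×10⁻⁵ mol.
Photon energy at 317 nm: hc/λ = (6.626×10⁻³⁴)(2.998×10⁸)/(317×10⁻⁹) = 6.266×10⁻¹⁹ J.
Energy delivered: (159 W m⁻²)(16.3×10⁻⁴ m²)(326.4 s) = 84.59 J.
Photons incident: 84.59 / 6.266×10⁻¹⁹ = 1.350×10²⁰, i.e. 1.350×10²⁰/6.022×10²³ = 2.242×10⁻⁴ mol.
Φ = 7.98×10⁻⁵ mol / 2.242×10⁻⁴ mol photons = 0.356.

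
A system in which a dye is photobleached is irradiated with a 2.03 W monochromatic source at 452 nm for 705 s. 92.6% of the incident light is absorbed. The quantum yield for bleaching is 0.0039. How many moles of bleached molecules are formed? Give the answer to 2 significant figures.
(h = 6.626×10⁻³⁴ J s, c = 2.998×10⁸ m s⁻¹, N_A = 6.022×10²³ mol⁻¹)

2.0×10⁻⁵ mol

Photon energy at 452 nm: hc/λ = (6.626×10⁻³⁴)(2.998×10⁸)/(452×10⁻⁹) = 4.395×10⁻¹⁹ J.
Energy delivered: (2.03 W)(705 s) = 1431 J.
Photons incident: 1431 / 4.395×10⁻¹⁹ = 3.256×10²¹, i.e. 3.256×10²¹/6.022×10²³ = 0.005407 mol.
Photons absorbed: 0.926 × 0.005407 = 0.005007 mol.
Product: Φ × n_abs = 0.0039 × 0.005007 = 1.953×10⁻⁵ mol.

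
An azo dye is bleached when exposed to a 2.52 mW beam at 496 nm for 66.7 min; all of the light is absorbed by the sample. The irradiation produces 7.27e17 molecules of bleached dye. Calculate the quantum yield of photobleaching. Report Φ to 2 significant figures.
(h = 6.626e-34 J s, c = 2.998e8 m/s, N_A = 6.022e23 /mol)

Φ = 0.029

Product: 7.27e17 / 6.022e23 = 1.207e-6 mol.
Photon energy at 496 nm: hc/λ = (6.626e-34)(2.998e8)/(496e-9) = 4.005e-19 J.
Energy delivered: (2.52 mW)(4002 s) = 10.09 J.
Photons incident: 10.09 / 4.005e-19 = 2.519e19, i.e. 2.519e19/6.022e23 = 4.183e-5 mol.
Φ = 1.207e-6 mol / 4.183e-5 mol photons = 0.029.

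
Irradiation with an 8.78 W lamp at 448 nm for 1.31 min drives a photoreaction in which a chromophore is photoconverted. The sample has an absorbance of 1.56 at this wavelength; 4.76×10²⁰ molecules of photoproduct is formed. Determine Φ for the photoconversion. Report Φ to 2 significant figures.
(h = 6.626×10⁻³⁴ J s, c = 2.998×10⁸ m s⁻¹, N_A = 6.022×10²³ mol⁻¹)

Φ = 0.31

Product: 4.76×10²⁰ / 6.022×10²³ = 7.904×10⁻⁴ mol.
Photon energy at 448 nm: hc/λ = (6.626×10⁻³⁴)(2.998×10⁸)/(448×10⁻⁹) = 4.434×10⁻¹⁹ J.
Energy delivered: (8.78 W)(78.6 s) = 690.1 J.
Photons incident: 690.1 / 4.434×10⁻¹⁹ = 1.556×10²¹, i.e. 1.556×10²¹/6.022×10²³ = 0.002584 mol.
Fraction absorbed: 1 − 10^(−1.56) = 0.9725.
Photons absorbed: 0.9725 × 0.002584 = 0.002513 mol.
Φ = 7.904×10⁻⁴ mol / 0.002513 mol photons = 0.31.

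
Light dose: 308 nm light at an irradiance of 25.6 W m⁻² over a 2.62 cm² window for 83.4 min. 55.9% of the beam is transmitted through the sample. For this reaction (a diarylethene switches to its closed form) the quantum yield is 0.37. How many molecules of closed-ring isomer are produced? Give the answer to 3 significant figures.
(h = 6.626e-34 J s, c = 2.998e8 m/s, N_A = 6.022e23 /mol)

Photon energy at 308 nm: hc/λ = (6.626e-34)(2.998e8)/(308e-9) = 6.450e-19 J.
Energy delivered: (25.6 W m⁻²)(2.62e-4 m²)(5004 s) = 33.56 J.
Photons incident: 33.56 / 6.450e-19 = 5.203e19, i.e. 5.203e19/6.022e23 = 8.640e-5 mol.
Fraction absorbed: 1 − 55.9/100 = 0.4410.
Photons absorbed: 0.4410 × 8.640e-5 = 3.810e-5 mol.
Product: Φ × n_abs = 0.37 × 3.810e-5 = 1.410e-5 mol.
As a count: 1.410e-5 × 6.022e23 = 8.49e18.

8.49e18 molecules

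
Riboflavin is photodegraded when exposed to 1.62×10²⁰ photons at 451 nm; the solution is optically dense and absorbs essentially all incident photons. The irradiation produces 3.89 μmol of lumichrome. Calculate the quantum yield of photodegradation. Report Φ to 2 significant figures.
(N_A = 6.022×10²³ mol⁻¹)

Product: 3.89 μmol = 3.89×10⁻⁶ mol.
Moles of photons: 1.62×10²⁰ / 6.022×10²³ = 2.690×10⁻⁴ mol.
Φ = 3.89×10⁻⁶ mol / 2.690×10⁻⁴ mol photons = 0.014.

Φ = 0.014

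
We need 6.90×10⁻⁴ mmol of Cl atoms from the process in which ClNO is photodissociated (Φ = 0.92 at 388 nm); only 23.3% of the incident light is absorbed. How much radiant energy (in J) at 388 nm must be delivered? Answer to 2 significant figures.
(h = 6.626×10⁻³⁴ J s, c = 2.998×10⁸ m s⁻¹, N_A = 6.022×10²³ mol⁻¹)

Product: 6.90×10⁻⁴ mmol = 6.90×10⁻⁷ mol.
Photons that must be absorbed: 6.90×10⁻⁷ / 0.92 = 7.500×10⁻⁷ mol.
Incident photons needed: 7.500×10⁻⁷ / 0.233 = 3.219×10⁻⁶ mol.
Photon energy: hc/λ = 5.120×10⁻¹⁹ J; per mole, 3.083×10⁵ J mol⁻¹.
Energy required: 3.219×10⁻⁶ × 3.083×10⁵ = 0.99 J.

0.99 J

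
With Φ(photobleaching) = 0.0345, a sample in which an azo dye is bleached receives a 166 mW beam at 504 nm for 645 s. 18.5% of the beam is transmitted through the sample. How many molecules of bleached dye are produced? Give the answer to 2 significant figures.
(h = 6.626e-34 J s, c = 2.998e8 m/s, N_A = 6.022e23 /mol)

7.6e18 molecules

Photon energy at 504 nm: hc/λ = (6.626e-34)(2.998e8)/(504e-9) = 3.941e-19 J.
Energy delivered: (166 mW)(645 s) = 107.1 J.
Photons incident: 107.1 / 3.941e-19 = 2.718e20, i.e. 2.718e20/6.022e23 = 4.513e-4 mol.
Fraction absorbed: 1 − 18.5/100 = 0.8150.
Photons absorbed: 0.8150 × 4.513e-4 = 3.678e-4 mol.
Product: Φ × n_abs = 0.0345 × 3.678e-4 = 1.269e-5 mol.
As a count: 1.269e-5 × 6.022e23 = 7.6e18.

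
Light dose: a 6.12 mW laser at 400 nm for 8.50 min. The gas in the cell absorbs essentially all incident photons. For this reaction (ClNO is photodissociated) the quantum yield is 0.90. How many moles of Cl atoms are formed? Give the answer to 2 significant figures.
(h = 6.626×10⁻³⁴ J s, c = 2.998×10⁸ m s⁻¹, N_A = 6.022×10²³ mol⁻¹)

9.4×10⁻⁶ mol

Photon energy at 400 nm: hc/λ = (6.626×10⁻³⁴)(2.998×10⁸)/(400×10⁻⁹) = 4.966×10⁻¹⁹ J.
Energy delivered: (6.12 mW)(510 s) = 3.121 J.
Photons incident: 3.121 / 4.966×10⁻¹⁹ = 6.285×10¹⁸, i.e. 6.285×10¹⁸/6.022×10²³ = 1.044×10⁻⁵ mol.
Product: Φ × n_abs = 0.90 × 1.044×10⁻⁵ = 9.396×10⁻⁶ mol.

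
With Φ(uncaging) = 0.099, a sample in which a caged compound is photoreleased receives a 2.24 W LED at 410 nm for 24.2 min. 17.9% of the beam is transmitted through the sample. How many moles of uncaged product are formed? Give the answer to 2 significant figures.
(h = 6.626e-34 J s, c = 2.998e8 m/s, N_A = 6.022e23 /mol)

Photon energy at 410 nm: hc/λ = (6.626e-34)(2.998e8)/(410e-9) = 4.845e-19 J.
Energy delivered: (2.24 W)(1452 s) = 3252 J.
Photons incident: 3252 / 4.845e-19 = 6.712e21, i.e. 6.712e21/6.022e23 = 0.01115 mol.
Fraction absorbed: 1 − 17.9/100 = 0.8210.
Photons absorbed: 0.8210 × 0.01115 = 0.009154 mol.
Product: Φ × n_abs = 0.099 × 0.009154 = 9.062e-4 mol.

9.1e-4 mol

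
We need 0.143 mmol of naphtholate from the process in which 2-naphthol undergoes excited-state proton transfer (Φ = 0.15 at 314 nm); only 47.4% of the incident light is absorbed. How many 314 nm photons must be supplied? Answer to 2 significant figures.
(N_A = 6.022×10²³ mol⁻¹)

1.2×10²¹ photons

Product: 0.143 mmol = 1.43×10⁻⁴ mol.
Photons that must be absorbed: 1.43×10⁻⁴ / 0.15 = 9.533×10⁻⁴ mol.
Incident photons needed: 9.533×10⁻⁴ / 0.474 = 0.002011 mol.
Photon count: 0.002011 × 6.022×10²³ = 1.2×10²¹.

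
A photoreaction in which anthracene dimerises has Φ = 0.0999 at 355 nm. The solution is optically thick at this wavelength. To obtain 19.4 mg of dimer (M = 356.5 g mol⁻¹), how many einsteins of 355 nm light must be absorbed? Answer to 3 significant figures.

Product: 19.4 mg / 356.5 g mol⁻¹ = 5.442×10⁻⁵ mol.
Photons that must be absorbed: 5.442×10⁻⁵ / 0.0999 = 5.447×10⁻⁴ mol.

5.45×10⁻⁴ einstein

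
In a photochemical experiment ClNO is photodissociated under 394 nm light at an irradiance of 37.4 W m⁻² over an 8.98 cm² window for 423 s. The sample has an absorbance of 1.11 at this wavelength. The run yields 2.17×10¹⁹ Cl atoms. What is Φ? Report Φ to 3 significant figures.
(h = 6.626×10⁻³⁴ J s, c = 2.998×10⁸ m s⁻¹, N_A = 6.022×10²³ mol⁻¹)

Product: 2.17×10¹⁹ / 6.022×10²³ = 3.603×10⁻⁵ mol.
Photon energy at 394 nm: hc/λ = (6.626×10⁻³⁴)(2.998×10⁸)/(394×10⁻⁹) = 5.042×10⁻¹⁹ J.
Energy delivered: (37.4 W m⁻²)(8.98×10⁻⁴ m²)(423 s) = 14.21 J.
Photons incident: 14.21 / 5.042×10⁻¹⁹ = 2.818×10¹⁹, i.e. 2.818×10¹⁹/6.022×10²³ = 4.680×10⁻⁵ mol.
Fraction absorbed: 1 − 10^(−1.11) = 0.9224.
Photons absorbed: 0.9224 × 4.680×10⁻⁵ = 4.317×10⁻⁵ mol.
Φ = 3.603×10⁻⁵ mol / 4.317×10⁻⁵ mol photons = 0.835.

Φ = 0.835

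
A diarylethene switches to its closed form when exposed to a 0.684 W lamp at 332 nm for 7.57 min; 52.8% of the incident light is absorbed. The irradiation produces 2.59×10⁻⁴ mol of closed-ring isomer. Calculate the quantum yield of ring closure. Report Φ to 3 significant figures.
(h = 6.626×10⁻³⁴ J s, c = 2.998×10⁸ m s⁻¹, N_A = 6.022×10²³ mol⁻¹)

Photon energy at 332 nm: hc/λ = (6.626×10⁻³⁴)(2.998×10⁸)/(332×10⁻⁹) = 5.983×10⁻¹⁹ J.
Energy delivered: (0.684 W)(454.2 s) = 310.7 J.
Photons incident: 310.7 / 5.983×10⁻¹⁹ = 5.193×10²⁰, i.e. 5.193×10²⁰/6.022×10²³ = 8.623×10⁻⁴ mol.
Photons absorbed: 0.528 × 8.623×10⁻⁴ = 4.553×10⁻⁴ mol.
Φ = 2.59×10⁻⁴ mol / 4.553×10⁻⁴ mol photons = 0.569.

Φ = 0.569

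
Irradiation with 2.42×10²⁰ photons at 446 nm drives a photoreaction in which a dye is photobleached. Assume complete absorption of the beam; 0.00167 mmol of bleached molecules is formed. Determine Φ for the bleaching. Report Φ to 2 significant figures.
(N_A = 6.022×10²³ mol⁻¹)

Product: 0.00167 mmol = 1.67×10⁻⁶ mol.
Moles of photons: 2.42×10²⁰ / 6.022×10²³ = 4.019×10⁻⁴ mol.
Φ = 1.67×10⁻⁶ mol / 4.019×10⁻⁴ mol photons = 0.0042.

Φ = 0.0042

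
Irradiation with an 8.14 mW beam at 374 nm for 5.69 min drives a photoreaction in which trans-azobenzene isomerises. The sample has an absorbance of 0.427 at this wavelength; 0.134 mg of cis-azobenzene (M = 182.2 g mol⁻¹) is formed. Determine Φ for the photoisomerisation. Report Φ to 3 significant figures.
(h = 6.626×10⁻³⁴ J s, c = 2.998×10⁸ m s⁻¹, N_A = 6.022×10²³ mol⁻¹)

Φ = 0.135

Product: 0.134 mg / 182.2 g mol⁻¹ = 7.355×10⁻⁷ mol.
Photon energy at 374 nm: hc/λ = (6.626×10⁻³⁴)(2.998×10⁸)/(374×10⁻⁹) = 5.311×10⁻¹⁹ J.
Energy delivered: (8.14 mW)(341.4 s) = 2.779 J.
Photons incident: 2.779 / 5.311×10⁻¹⁹ = 5.233×10¹⁸, i.e. 5.233×10¹⁸/6.022×10²³ = 8.690×10⁻⁶ mol.
Fraction absorbed: 1 − 10^(−0.427) = 0.6259.
Photons absorbed: 0.6259 × 8.690×10⁻⁶ = 5.439×10⁻⁶ mol.
Φ = 7.355×10⁻⁷ mol / 5.439×10⁻⁶ mol photons = 0.135.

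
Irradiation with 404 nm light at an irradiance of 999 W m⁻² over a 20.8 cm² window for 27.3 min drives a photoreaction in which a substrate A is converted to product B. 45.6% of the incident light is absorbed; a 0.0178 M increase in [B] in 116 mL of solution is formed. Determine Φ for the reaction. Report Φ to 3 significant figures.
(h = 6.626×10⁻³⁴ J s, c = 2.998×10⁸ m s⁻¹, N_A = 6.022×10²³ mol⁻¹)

Φ = 0.394

Product: (0.0178 M)(0.116 L) = 0.002065 mol.
Photon energy at 404 nm: hc/λ = (6.626×10⁻³⁴)(2.998×10⁸)/(404×10⁻⁹) = 4.917×10⁻¹⁹ J.
Energy delivered: (999 W m⁻²)(20.8×10⁻⁴ m²)(1638 s) = 3404 J.
Photons incident: 3404 / 4.917×10⁻¹⁹ = 6.923×10²¹, i.e. 6.923×10²¹/6.022×10²³ = 0.01150 mol.
Photons absorbed: 0.456 × 0.01150 = 0.005244 mol.
Φ = 0.002065 mol / 0.005244 mol photons = 0.394.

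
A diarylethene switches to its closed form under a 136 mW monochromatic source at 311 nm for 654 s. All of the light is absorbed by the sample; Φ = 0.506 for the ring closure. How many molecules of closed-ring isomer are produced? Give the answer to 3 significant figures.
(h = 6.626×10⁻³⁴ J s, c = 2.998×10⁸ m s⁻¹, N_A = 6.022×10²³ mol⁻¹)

Photon energy at 311 nm: hc/λ = (6.626×10⁻³⁴)(2.998×10⁸)/(311×10⁻⁹) = 6.387×10⁻¹⁹ J.
Energy delivered: (136 mW)(654 s) = 88.94 J.
Photons incident: 88.94 / 6.387×10⁻¹⁹ = 1.393×10²⁰, i.e. 1.393×10²⁰/6.022×10²³ = 2.313×10⁻⁴ mol.
Product: Φ × n_abs = 0.506 × 2.313×10⁻⁴ = 1.170×10⁻⁴ mol.
As a count: 1.170×10⁻⁴ × 6.022×10²³ = 7.05×10¹⁹.

7.05×10¹⁹ molecules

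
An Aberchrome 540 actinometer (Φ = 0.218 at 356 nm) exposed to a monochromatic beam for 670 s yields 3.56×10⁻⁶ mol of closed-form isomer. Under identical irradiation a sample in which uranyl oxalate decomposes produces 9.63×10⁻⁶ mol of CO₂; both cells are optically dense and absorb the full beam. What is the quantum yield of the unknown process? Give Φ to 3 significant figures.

Φ = 0.590

Photons absorbed by the actinometer: 3.56×10⁻⁶ / 0.218 = 1.633×10⁻⁵ mol.
Φ(unknown) = 9.63×10⁻⁶ / 1.633×10⁻⁵ = 0.590.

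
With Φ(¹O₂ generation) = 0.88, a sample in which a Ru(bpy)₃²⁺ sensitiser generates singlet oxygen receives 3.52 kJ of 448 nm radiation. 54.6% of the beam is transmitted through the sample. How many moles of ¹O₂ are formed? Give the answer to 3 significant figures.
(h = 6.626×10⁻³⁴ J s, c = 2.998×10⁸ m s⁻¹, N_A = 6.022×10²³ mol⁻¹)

0.00527 mol

Photon energy at 448 nm: hc/λ = (6.626×10⁻³⁴)(2.998×10⁸)/(448×10⁻⁹) = 4.434×10⁻¹⁹ J.
Incident energy: 3.52 kJ = 3520 J.
Photons incident: 3520 / 4.434×10⁻¹⁹ = 7.939×10²¹, i.e. 7.939×10²¹/6.022×10²³ = 0.01318 mol.
Fraction absorbed: 1 − 54.6/100 = 0.4540.
Photons absorbed: 0.4540 × 0.01318 = 0.005984 mol.
Product: Φ × n_abs = 0.88 × 0.005984 = 0.005266 mol.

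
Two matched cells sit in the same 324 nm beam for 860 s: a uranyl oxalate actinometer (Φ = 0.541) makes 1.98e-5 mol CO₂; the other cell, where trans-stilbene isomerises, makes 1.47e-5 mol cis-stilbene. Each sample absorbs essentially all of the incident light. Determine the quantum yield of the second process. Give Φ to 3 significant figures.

Photons absorbed by the actinometer: 1.98e-5 / 0.541 = 3.660e-5 mol.
Φ(unknown) = 1.47e-5 / 3.660e-5 = 0.402.

Φ = 0.402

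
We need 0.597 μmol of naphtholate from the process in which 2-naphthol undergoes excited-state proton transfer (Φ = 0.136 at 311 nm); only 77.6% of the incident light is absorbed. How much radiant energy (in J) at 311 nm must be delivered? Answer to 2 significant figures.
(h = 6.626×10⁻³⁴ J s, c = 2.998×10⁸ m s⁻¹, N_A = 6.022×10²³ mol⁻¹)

2.2 J

Product: 0.597 μmol = 5.97×10⁻⁷ mol.
Photons that must be absorbed: 5.97×10⁻⁷ / 0.136 = 4.390×10⁻⁶ mol.
Incident photons needed: 4.390×10⁻⁶ / 0.776 = 5.657×10⁻⁶ mol.
Photon energy: hc/λ = 6.387×10⁻¹⁹ J; per mole, 3.846×10⁵ J mol⁻¹.
Energy required: 5.657×10⁻⁶ × 3.846×10⁵ = 2.2 J.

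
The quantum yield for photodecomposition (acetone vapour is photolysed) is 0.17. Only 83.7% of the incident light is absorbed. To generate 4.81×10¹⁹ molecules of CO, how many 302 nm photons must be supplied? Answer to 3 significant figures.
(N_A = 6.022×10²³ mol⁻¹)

Product: 4.81×10¹⁹ / 6.022×10²³ = 7.987×10⁻⁵ mol.
Photons that must be absorbed: 7.987×10⁻⁵ / 0.17 = 4.698×10⁻⁴ mol.
Incident photons needed: 4.698×10⁻⁴ / 0.837 = 5.613×10⁻⁴ mol.
Photon count: 5.613×10⁻⁴ × 6.022×10²³ = 3.38×10²⁰.

3.38×10²⁰ photons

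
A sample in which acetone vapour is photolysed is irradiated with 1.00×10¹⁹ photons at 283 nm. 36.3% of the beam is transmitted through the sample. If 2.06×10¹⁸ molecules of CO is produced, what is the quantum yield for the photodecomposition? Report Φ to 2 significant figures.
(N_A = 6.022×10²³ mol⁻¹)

Product: 2.06×10¹⁸ / 6.022×10²³ = 3.421×10⁻⁶ mol.
Moles of photons: 1.00×10¹⁹ / 6.022×10²³ = 1.661×10⁻⁵ mol.
Fraction absorbed: 1 − 36.3/100 = 0.6370.
Photons absorbed: 0.6370 × 1.661×10⁻⁵ = 1.058×10⁻⁵ mol.
Φ = 3.421×10⁻⁶ mol / 1.058×10⁻⁵ mol photons = 0.32.

Φ = 0.32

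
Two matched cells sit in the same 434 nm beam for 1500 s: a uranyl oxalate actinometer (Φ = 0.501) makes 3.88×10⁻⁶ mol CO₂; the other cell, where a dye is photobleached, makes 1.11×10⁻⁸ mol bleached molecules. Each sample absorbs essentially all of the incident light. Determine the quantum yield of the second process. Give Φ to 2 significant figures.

Photons absorbed by the actinometer: 3.88×10⁻⁶ / 0.501 = 7.745×10⁻⁶ mol.
Φ(unknown) = 1.11×10⁻⁸ / 7.745×10⁻⁶ = 0.0014.

Φ = 0.0014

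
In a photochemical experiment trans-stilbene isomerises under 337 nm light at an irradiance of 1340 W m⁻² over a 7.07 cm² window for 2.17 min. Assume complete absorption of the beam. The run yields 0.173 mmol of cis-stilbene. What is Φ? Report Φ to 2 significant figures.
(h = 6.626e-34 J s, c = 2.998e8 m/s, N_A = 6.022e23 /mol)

Φ = 0.50

Product: 0.173 mmol = 1.73e-4 mol.
Photon energy at 337 nm: hc/λ = (6.626e-34)(2.998e8)/(337e-9) = 5.895e-19 J.
Energy delivered: (1340 W m⁻²)(7.07e-4 m²)(130.2 s) = 123.3 J.
Photons incident: 123.3 / 5.895e-19 = 2.092e20, i.e. 2.092e20/6.022e23 = 3.474e-4 mol.
Φ = 1.73e-4 mol / 3.474e-4 mol photons = 0.50.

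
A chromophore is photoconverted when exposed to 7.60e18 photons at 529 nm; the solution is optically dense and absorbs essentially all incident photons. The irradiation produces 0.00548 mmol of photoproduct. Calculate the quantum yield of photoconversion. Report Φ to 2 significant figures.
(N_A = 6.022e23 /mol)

Φ = 0.43

Product: 0.00548 mmol = 5.48e-6 mol.
Moles of photons: 7.60e18 / 6.022e23 = 1.262e-5 mol.
Φ = 5.48e-6 mol / 1.262e-5 mol photons = 0.43.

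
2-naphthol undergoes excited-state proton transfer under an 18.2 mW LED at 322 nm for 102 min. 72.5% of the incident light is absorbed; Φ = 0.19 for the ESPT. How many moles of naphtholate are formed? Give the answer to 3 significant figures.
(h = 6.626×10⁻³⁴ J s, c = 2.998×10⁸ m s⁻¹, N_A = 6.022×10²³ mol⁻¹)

4.13×10⁻⁵ mol

Photon energy at 322 nm: hc/λ = (6.626×10⁻³⁴)(2.998×10⁸)/(322×10⁻⁹) = 6.169×10⁻¹⁹ J.
Energy delivered: (18.2 mW)(6120 s) = 111.4 J.
Photons incident: 111.4 / 6.169×10⁻¹⁹ = 1.806×10²⁰, i.e. 1.806×10²⁰/6.022×10²³ = 2.999×10⁻⁴ mol.
Photons absorbed: 0.725 × 2.999×10⁻⁴ = 2.174×10⁻⁴ mol.
Product: Φ × n_abs = 0.19 × 2.174×10⁻⁴ = 4.131×10⁻⁵ mol.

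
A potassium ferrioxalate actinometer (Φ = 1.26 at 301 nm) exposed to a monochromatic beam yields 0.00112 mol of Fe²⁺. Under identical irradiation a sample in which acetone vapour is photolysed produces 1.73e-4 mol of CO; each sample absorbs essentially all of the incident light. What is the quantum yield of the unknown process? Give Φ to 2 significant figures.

Φ = 0.19

Photons absorbed by the actinometer: 0.00112 / 1.26 = 8.889e-4 mol.
Φ(unknown) = 1.73e-4 / 8.889e-4 = 0.19.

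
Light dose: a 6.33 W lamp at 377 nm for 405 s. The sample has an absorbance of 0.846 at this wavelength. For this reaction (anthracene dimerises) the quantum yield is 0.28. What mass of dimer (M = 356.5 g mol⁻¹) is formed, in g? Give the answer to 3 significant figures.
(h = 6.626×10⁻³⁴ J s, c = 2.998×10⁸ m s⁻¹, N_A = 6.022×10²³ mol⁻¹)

Photon energy at 377 nm: hc/λ = (6.626×10⁻³⁴)(2.998×10⁸)/(377×10⁻⁹) = 5.269×10⁻¹⁹ J.
Energy delivered: (6.33 W)(405 s) = 2564 J.
Photons incident: 2564 / 5.269×10⁻¹⁹ = 4.866×10²¹, i.e. 4.866×10²¹/6.022×10²³ = 0.008080 mol.
Fraction absorbed: 1 − 10^(−0.846) = 0.8574.
Photons absorbed: 0.8574 × 0.008080 = 0.006928 mol.
Product: Φ × n_abs = 0.28 × 0.006928 = 0.001940 mol.
Mass: 0.001940 × 356.5 = 0.6916 g = 0.692 g.

0.692 g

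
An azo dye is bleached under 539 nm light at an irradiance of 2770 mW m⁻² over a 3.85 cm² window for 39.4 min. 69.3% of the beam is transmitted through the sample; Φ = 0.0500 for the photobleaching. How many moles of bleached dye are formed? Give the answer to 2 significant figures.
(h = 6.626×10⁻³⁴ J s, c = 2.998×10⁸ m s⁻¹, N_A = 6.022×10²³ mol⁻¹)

Photon energy at 539 nm: hc/λ = (6.626×10⁻³⁴)(2.998×10⁸)/(539×10⁻⁹) = 3.685×10⁻¹⁹ J.
Energy delivered: (2770 mW m⁻²)(3.85×10⁻⁴ m²)(2364 s) = 2.521 J.
Photons incident: 2.521 / 3.685×10⁻¹⁹ = 6.841×10¹⁸, i.e. 6.841×10¹⁸/6.022×10²³ = 1.136×10⁻⁵ mol.
Fraction absorbed: 1 − 69.3/100 = 0.3070.
Photons absorbed: 0.3070 × 1.136×10⁻⁵ = 3.488×10⁻⁶ mol.
Product: Φ × n_abs = 0.0500 × 3.488×10⁻⁶ = 1.744×10⁻⁷ mol.

1.7×10⁻⁷ mol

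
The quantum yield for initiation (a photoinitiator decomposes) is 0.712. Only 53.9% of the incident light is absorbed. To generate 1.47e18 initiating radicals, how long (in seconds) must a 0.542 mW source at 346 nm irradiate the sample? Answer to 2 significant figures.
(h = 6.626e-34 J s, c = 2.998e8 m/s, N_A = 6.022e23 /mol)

t ≈ 4100 s

Product: 1.47e18 / 6.022e23 = 2.441e-6 mol.
Photons that must be absorbed: 2.441e-6 / 0.712 = 3.428e-6 mol.
Incident photons needed: 3.428e-6 / 0.539 = 6.360e-6 mol.
Photon energy: hc/λ = 5.741e-19 J; per mole, 3.457e5 J mol⁻¹.
Energy required: 6.360e-6 × 3.457e5 = 2.199 J.
Time: 2.199 J / 0.000542 W = 4100 s.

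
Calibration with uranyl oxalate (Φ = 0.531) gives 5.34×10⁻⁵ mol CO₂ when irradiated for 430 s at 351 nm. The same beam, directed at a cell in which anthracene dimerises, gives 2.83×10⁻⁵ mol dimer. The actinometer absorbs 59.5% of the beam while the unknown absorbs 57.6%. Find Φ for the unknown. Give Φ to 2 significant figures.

Φ = 0.29

Photons absorbed by the actinometer: 5.34×10⁻⁵ / 0.531 = 1.006×10⁻⁴ mol.
Incident flux: 1.006×10⁻⁴ / 0.595 = 1.691×10⁻⁴ einstein.
Absorbed by unknown: 0.576 × 1.691×10⁻⁴ = 9.740×10⁻⁵ mol.
Φ(unknown) = 2.83×10⁻⁵ / 9.740×10⁻⁵ = 0.29.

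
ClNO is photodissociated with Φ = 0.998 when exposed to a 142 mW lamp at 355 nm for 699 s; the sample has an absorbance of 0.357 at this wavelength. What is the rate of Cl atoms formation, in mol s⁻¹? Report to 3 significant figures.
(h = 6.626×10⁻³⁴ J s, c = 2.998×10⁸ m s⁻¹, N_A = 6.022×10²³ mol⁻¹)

2.36×10⁻⁷ mol s⁻¹

Photon energy at 355 nm: hc/λ = (6.626×10⁻³⁴)(2.998×10⁸)/(355×10⁻⁹) = 5.596×10⁻¹⁹ J.
Energy delivered: (142 mW)(699 s) = 99.26 J.
Photons incident: 99.26 / 5.596×10⁻¹⁹ = 1.774×10²⁰, i.e. 1.774×10²⁰/6.022×10²³ = 2.946×10⁻⁴ mol.
Fraction absorbed: 1 − 10^(−0.357) = 0.5605.
Photons absorbed: 0.5605 × 2.946×10⁻⁴ = 1.651×10⁻⁴ mol.
Product formed: 0.998 × 1.651×10⁻⁴ = 1.648×10⁻⁴ mol.
Rate: 1.648×10⁻⁴ / 699 s = 2.36×10⁻⁷ mol s⁻¹.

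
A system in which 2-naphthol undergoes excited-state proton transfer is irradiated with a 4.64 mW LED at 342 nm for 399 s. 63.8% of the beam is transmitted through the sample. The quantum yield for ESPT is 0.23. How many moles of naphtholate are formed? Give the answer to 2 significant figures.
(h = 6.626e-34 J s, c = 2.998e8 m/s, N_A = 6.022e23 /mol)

Photon energy at 342 nm: hc/λ = (6.626e-34)(2.998e8)/(342e-9) = 5.808e-19 J.
Energy delivered: (4.64 mW)(399 s) = 1.851 J.
Photons incident: 1.851 / 5.808e-19 = 3.187e18, i.e. 3.187e18/6.022e23 = 5.292e-6 mol.
Fraction absorbed: 1 − 63.8/100 = 0.3620.
Photons absorbed: 0.3620 × 5.292e-6 = 1.916e-6 mol.
Product: Φ × n_abs = 0.23 × 1.916e-6 = 4.407e-7 mol.

4.4e-7 mol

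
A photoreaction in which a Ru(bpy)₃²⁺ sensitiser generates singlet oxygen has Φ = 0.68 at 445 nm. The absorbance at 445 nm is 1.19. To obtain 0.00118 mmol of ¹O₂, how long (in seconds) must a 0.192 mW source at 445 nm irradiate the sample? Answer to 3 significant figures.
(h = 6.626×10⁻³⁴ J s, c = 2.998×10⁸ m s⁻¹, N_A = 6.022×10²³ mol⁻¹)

t ≈ 2600 s

Product: 0.00118 mmol = 1.18×10⁻⁶ mol.
Photons that must be absorbed: 1.18×10⁻⁶ / 0.68 = 1.735×10⁻⁶ mol.
Fraction absorbed: 1 − 10^(−1.19) = 0.9354.
Incident photons needed: 1.735×10⁻⁶ / 0.9354 = 1.855×10⁻⁶ mol.
Photon energy: hc/λ = 4.464×10⁻¹⁹ J; per mole, 2.688×10⁵ J mol⁻¹.
Energy required: 1.855×10⁻⁶ × 2.688×10⁵ = 0.4986 J.
Time: 0.4986 J / 0.000192 W = 2600 s.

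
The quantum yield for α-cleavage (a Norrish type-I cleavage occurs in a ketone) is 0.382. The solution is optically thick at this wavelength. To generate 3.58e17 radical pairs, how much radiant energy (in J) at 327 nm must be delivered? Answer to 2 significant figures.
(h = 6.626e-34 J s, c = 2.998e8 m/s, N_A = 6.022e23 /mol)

Product: 3.58e17 / 6.022e23 = 5.945e-7 mol.
Photons that must be absorbed: 5.945e-7 / 0.382 = 1.556e-6 mol.
Photon energy: hc/λ = 6.075e-19 J; per mole, 3.658e5 J mol⁻¹.
Energy required: 1.556e-6 × 3.658e5 = 0.57 J.

0.57 J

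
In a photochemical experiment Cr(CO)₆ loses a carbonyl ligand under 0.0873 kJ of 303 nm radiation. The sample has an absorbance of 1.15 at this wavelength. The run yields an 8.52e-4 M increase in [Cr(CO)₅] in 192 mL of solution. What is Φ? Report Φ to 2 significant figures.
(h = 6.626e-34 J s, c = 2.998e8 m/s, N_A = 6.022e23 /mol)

Φ = 0.80

Product: (8.52e-4 M)(0.192 L) = 1.636e-4 mol.
Photon energy at 303 nm: hc/λ = (6.626e-34)(2.998e8)/(303e-9) = 6.556e-19 J.
Incident energy: 0.0873 kJ = 87.3 J.
Photons incident: 87.3 / 6.556e-19 = 1.332e20, i.e. 1.332e20/6.022e23 = 2.212e-4 mol.
Fraction absorbed: 1 − 10^(−1.15) = 0.9292.
Photons absorbed: 0.9292 × 2.212e-4 = 2.055e-4 mol.
Φ = 1.636e-4 mol / 2.055e-4 mol photons = 0.80.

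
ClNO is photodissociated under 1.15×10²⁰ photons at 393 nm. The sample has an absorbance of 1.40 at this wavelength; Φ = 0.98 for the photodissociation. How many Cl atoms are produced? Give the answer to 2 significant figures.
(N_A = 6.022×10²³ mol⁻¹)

1.1×10²⁰ atoms

Moles of photons: 1.15×10²⁰ / 6.022×10²³ = 1.910×10⁻⁴ mol.
Fraction absorbed: 1 − 10^(−1.40) = 0.9602.
Photons absorbed: 0.9602 × 1.910×10⁻⁴ = 1.834×10⁻⁴ mol.
Product: Φ × n_abs = 0.98 × 1.834×10⁻⁴ = 1.797×10⁻⁴ mol.
As a count: 1.797×10⁻⁴ × 6.022×10²³ = 1.1×10²⁰.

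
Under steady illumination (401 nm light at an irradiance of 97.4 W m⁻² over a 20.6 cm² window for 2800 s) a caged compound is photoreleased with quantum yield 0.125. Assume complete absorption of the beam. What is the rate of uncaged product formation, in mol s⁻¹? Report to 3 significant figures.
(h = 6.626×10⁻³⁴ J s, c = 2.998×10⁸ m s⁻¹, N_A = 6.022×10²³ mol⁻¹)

8.41×10⁻⁸ mol s⁻¹

Photon energy at 401 nm: hc/λ = (6.626×10⁻³⁴)(2.998×10⁸)/(401×10⁻⁹) = 4.954×10⁻¹⁹ J.
Energy delivered: (97.4 W m⁻²)(20.6×10⁻⁴ m²)(2800 s) = 561.8 J.
Photons incident: 561.8 / 4.954×10⁻¹⁹ = 1.134×10²¹, i.e. 1.134×10²¹/6.022×10²³ = 0.001883 mol.
Product formed: 0.125 × 0.001883 = 2.354×10⁻⁴ mol.
Rate: 2.354×10⁻⁴ / 2800 s = 8.41×10⁻⁸ mol s⁻¹.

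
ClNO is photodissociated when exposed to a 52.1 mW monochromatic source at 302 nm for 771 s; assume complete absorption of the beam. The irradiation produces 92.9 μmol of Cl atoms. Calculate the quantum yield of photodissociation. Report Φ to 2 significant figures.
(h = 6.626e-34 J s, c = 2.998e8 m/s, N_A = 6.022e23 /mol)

Φ = 0.92

Product: 92.9 μmol = 9.29e-5 mol.
Photon energy at 302 nm: hc/λ = (6.626e-34)(2.998e8)/(302e-9) = 6.578e-19 J.
Energy delivered: (52.1 mW)(771 s) = 40.17 J.
Photons incident: 40.17 / 6.578e-19 = 6.107e19, i.e. 6.107e19/6.022e23 = 1.014e-4 mol.
Φ = 9.29e-5 mol / 1.014e-4 mol photons = 0.92.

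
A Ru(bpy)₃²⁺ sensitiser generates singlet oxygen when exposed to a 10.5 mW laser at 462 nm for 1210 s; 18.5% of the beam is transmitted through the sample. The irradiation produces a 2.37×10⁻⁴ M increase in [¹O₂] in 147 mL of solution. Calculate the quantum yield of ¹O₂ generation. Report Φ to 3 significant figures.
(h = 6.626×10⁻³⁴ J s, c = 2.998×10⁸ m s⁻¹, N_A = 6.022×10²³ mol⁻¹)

Product: (2.37×10⁻⁴ M)(0.147 L) = 3.484×10⁻⁵ mol.
Photon energy at 462 nm: hc/λ = (6.626×10⁻³⁴)(2.998×10⁸)/(462×10⁻⁹) = 4.300×10⁻¹⁹ J.
Energy delivered: (10.5 mW)(1210 s) = 12.71 J.
Photons incident: 12.71 / 4.300×10⁻¹⁹ = 2.956×10¹⁹, i.e. 2.956×10¹⁹/6.022×10²³ = 4.909×10⁻⁵ mol.
Fraction absorbed: 1 − 18.5/100 = 0.8150.
Photons absorbed: 0.8150 × 4.909×10⁻⁵ = 4.001×10⁻⁵ mol.
Φ = 3.484×10⁻⁵ mol / 4.001×10⁻⁵ mol photons = 0.871.

Φ = 0.871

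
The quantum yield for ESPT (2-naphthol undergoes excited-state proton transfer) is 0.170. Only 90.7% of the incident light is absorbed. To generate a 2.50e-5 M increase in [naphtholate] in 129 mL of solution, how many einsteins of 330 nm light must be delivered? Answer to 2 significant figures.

2.1e-5 einstein

Product: (2.50e-5 M)(0.129 L) = 3.225e-6 mol.
Photons that must be absorbed: 3.225e-6 / 0.170 = 1.897e-5 mol.
Incident photons needed: 1.897e-5 / 0.907 = 2.092e-5 mol.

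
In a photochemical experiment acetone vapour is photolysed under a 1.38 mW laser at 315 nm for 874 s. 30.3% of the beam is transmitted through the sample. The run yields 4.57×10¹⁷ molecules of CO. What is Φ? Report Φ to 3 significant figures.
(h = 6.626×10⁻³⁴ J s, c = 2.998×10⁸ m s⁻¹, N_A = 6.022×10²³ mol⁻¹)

Φ = 0.343

Product: 4.57×10¹⁷ / 6.022×10²³ = 7.589×10⁻⁷ mol.
Photon energy at 315 nm: hc/λ = (6.626×10⁻³⁴)(2.998×10⁸)/(315×10⁻⁹) = 6.306×10⁻¹⁹ J.
Energy delivered: (1.38 mW)(874 s) = 1.206 J.
Photons incident: 1.206 / 6.306×10⁻¹⁹ = 1.912×10¹⁸, i.e. 1.912×10¹⁸/6.022×10²³ = 3.175×10⁻⁶ mol.
Fraction absorbed: 1 − 30.3/100 = 0.6970.
Photons absorbed: 0.6970 × 3.175×10⁻⁶ = 2.213×10⁻⁶ mol.
Φ = 7.589×10⁻⁷ mol / 2.213×10⁻⁶ mol photons = 0.343.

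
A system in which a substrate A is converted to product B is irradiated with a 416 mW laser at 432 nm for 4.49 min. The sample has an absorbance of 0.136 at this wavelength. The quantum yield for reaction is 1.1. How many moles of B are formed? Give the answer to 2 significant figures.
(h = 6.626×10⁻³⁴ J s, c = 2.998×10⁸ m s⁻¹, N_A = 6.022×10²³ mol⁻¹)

1.2×10⁻⁴ mol

Photon energy at 432 nm: hc/λ = (6.626×10⁻³⁴)(2.998×10⁸)/(432×10⁻⁹) = 4.598×10⁻¹⁹ J.
Energy delivered: (416 mW)(269.4 s) = 112.1 J.
Photons incident: 112.1 / 4.598×10⁻¹⁹ = 2.438×10²⁰, i.e. 2.438×10²⁰/6.022×10²³ = 4.048×10⁻⁴ mol.
Fraction absorbed: 1 − 10^(−0.136) = 0.2689.
Photons absorbed: 0.2689 × 4.048×10⁻⁴ = 1.089×10⁻⁴ mol.
Product: Φ × n_abs = 1.1 × 1.089×10⁻⁴ = 1.198×10⁻⁴ mol.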